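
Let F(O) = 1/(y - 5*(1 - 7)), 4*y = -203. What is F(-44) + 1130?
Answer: 93786/83 ≈ 1130.0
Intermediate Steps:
y = -203/4 (y = (¼)*(-203) = -203/4 ≈ -50.750)
F(O) = -4/83 (F(O) = 1/(-203/4 - 5*(1 - 7)) = 1/(-203/4 - 5*(-6)) = 1/(-203/4 + 30) = 1/(-83/4) = -4/83)
F(-44) + 1130 = -4/83 + 1130 = 93786/83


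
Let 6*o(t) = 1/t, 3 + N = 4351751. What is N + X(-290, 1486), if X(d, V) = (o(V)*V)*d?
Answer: 13055099/3 ≈ 4.3517e+6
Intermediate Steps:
N = 4351748 (N = -3 + 4351751 = 4351748)
o(t) = 1/(6*t)
X(d, V) = d/6 (X(d, V) = ((1/(6*V))*V)*d = d/6)
N + X(-290, 1486) = 4351748 + (⅙)*(-290) = 4351748 - 145/3 = 13055099/3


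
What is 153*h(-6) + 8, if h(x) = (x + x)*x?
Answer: 11024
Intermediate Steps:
h(x) = 2*x² (h(x) = (2*x)*x = 2*x²)
153*h(-6) + 8 = 153*(2*(-6)²) + 8 = 153*(2*36) + 8 = 153*72 + 8 = 11016 + 8 = 11024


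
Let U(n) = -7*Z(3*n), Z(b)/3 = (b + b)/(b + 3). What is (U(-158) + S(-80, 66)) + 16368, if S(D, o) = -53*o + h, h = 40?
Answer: 2020234/157 ≈ 12868.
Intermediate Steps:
Z(b) = 6*b/(3 + b) (Z(b) = 3*((b + b)/(b + 3)) = 3*((2*b)/(3 + b)) = 3*(2*b/(3 + b)) = 6*b/(3 + b))
U(n) = -126*n/(3 + 3*n) (U(n) = -42*3*n/(3 + 3*n) = -126*n/(3 + 3*n))
S(D, o) = 40 - 53*o (S(D, o) = -53*o + 40 = 40 - 53*o)
(U(-158) + S(-80, 66)) + 16368 = (-42*(-158)/(1 - 158) + (40 - 53*66)) + 16368 = (-42*(-158)/(-157) + (40 - 3498)) + 16368 = (-42*(-158)*(-1/157) - 3458) + 16368 = (-6636/157 - 3458) + 16368 = -549542/157 + 16368 = 2020234/157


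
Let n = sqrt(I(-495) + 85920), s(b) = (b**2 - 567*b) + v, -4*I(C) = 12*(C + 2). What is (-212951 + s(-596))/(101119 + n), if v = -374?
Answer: 48519221937/10224964762 - 4318407*sqrt(1079)/10224964762 ≈ 4.7313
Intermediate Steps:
I(C) = -6 - 3*C (I(C) = -3*(C + 2) = -3*(2 + C) = -(24 + 12*C)/4 = -6 - 3*C)
s(b) = -374 + b**2 - 567*b (s(b) = (b**2 - 567*b) - 374 = -374 + b**2 - 567*b)
n = 9*sqrt(1079) (n = sqrt((-6 - 3*(-495)) + 85920) = sqrt((-6 + 1485) + 85920) = sqrt(1479 + 85920) = sqrt(87399) = 9*sqrt(1079) ≈ 295.63)
(-212951 + s(-596))/(101119 + n) = (-212951 + (-374 + (-596)**2 - 567*(-596)))/(101119 + 9*sqrt(1079)) = (-212951 + (-374 + 355216 + 337932))/(101119 + 9*sqrt(1079)) = (-212951 + 692774)/(101119 + 9*sqrt(1079)) = 479823/(101119 + 9*sqrt(1079))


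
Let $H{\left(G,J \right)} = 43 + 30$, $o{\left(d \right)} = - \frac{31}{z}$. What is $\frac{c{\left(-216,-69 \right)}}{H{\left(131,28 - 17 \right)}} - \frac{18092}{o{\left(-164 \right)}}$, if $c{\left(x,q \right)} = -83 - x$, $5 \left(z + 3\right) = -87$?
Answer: $- \frac{134692417}{11315} \approx -11904.0$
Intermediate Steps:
$z = - \frac{102}{5}$ ($z = -3 + \frac{1}{5} \left(-87\right) = -3 - \frac{87}{5} = - \frac{102}{5} \approx -20.4$)
$o{\left(d \right)} = \frac{155}{102}$ ($o{\left(d \right)} = - \frac{31}{- \frac{102}{5}} = \left(-31\right) \left(- \frac{5}{102}\right) = \frac{155}{102}$)
$H{\left(G,J \right)} = 73$
$\frac{c{\left(-216,-69 \right)}}{H{\left(131,28 - 17 \right)}} - \frac{18092}{o{\left(-164 \right)}} = \frac{-83 - -216}{73} - \frac{18092}{\frac{155}{102}} = \left(-83 + 216\right) \frac{1}{73} - \frac{1845384}{155} = 133 \cdot \frac{1}{73} - \frac{1845384}{155} = \frac{133}{73} - \frac{1845384}{155} = - \frac{134692417}{11315}$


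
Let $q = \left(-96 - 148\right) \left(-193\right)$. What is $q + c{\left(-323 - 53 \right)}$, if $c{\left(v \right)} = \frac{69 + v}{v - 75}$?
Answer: $\frac{21238799}{451} \approx 47093.0$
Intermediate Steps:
$c{\left(v \right)} = \frac{69 + v}{-75 + v}$
$q = 47092$ ($q = \left(-244\right) \left(-193\right) = 47092$)
$q + c{\left(-323 - 53 \right)} = 47092 + \frac{69 - 376}{-75 - 376} = 47092 + \frac{1}{-451} \left(-307\right) = 47092 - - \frac{307}{451} = 47092 + \frac{307}{451} = \frac{21238799}{451}$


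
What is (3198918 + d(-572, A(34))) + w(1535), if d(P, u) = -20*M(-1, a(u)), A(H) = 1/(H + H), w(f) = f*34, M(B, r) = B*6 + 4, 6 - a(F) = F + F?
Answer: 3251148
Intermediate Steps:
a(F) = 6 - 2*F (a(F) = 6 - (F + F) = 6 - 2*F)
M(B, r) = 4 + 6*B (M(B, r) = 6*B + 4 = 4 + 6*B)
w(f) = 34*f
A(H) = 1/(2*H)
d(P, u) = 40 (d(P, u) = -20*(4 + 6*(-1)) = -20*(4 - 6) = -20*(-2) = 40)
(3198918 + d(-572, A(34))) + w(1535) = (3198918 + 40) + 34*1535 = 3198958 + 52190 = 3251148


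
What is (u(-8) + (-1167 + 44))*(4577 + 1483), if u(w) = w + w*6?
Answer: -7144740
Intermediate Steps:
u(w) = 7*w (u(w) = w + 6*w = 7*w)
(u(-8) + (-1167 + 44))*(4577 + 1483) = (7*(-8) + (-1167 + 44))*(4577 + 1483) = (-56 - 1123)*6060 = -1179*6060 = -7144740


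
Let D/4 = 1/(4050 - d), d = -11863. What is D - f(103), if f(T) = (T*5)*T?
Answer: -844105081/15913 ≈ -53045.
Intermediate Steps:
f(T) = 5*T**2 (f(T) = (5*T)*T = 5*T**2)
D = 4/15913 (D = 4/(4050 - 1*(-11863)) = 4/(4050 + 11863) = 4/15913 ≈ 0.00025137)
D - f(103) = 4/15913 - 5*103**2 = 4/15913 - 5*10609 = 4/15913 - 1*53045 = 4/15913 - 53045 = -844105081/15913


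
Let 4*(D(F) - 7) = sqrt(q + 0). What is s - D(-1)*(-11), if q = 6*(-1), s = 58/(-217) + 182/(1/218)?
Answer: 8626343/217 + 11*I*sqrt(6)/4 ≈ 39753.0 + 6.7361*I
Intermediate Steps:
s = 8609634/217 (s = 58*(-1/217) + 182/(1/218) = -58/217 + 182*218 = -58/217 + 39676 = 8609634/217 ≈ 39676.)
q = -6
D(F) = 7 + I*sqrt(6)/4 (D(F) = 7 + sqrt(-6 + 0)/4 = 7 + sqrt(-6)/4 = 7 + (I*sqrt(6))/4 = 7 + I*sqrt(6)/4)
s - D(-1)*(-11) = 8609634/217 - (7 + I*sqrt(6)/4)*(-11) = 8609634/217 - (-77 - 11*I*sqrt(6)/4) = 8609634/217 + (77 + 11*I*sqrt(6)/4) = 8626343/217 + 11*I*sqrt(6)/4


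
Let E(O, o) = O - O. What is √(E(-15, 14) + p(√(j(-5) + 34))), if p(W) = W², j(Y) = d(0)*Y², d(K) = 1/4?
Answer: √161/2 ≈ 6.3443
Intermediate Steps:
d(K) = ¼
E(O, o) = 0
j(Y) = Y²/4
√(E(-15, 14) + p(√(j(-5) + 34))) = √(0 + (√((¼)*(-5)² + 34))²) = √(0 + (√((¼)*25 + 34))²) = √(0 + (√(25/4 + 34))²) = √(0 + (√(161/4))²) = √(0 + (√161/2)²) = √(0 + 161/4) = √(161/4) = √161/2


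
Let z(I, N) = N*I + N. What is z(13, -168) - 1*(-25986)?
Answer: 23634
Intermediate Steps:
z(I, N) = N + I*N (z(I, N) = I*N + N = N + I*N)
z(13, -168) - 1*(-25986) = -168*(1 + 13) - 1*(-25986) = -168*14 + 25986 = -2352 + 25986 = 23634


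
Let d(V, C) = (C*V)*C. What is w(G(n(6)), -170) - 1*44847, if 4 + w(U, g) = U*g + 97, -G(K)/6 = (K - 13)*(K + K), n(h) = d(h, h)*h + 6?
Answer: 3423642366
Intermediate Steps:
d(V, C) = V*C**2
n(h) = 6 + h**4 (n(h) = (h*h**2)*h + 6 = h**3*h + 6 = h**4 + 6 = 6 + h**4)
G(K) = -12*K*(-13 + K) (G(K) = -6*(K - 13)*(K + K) = -6*(-13 + K)*2*K = -12*K*(-13 + K))
w(U, g) = 93 + U*g (w(U, g) = -4 + (U*g + 97) = -4 + (97 + U*g) = 93 + U*g)
w(G(n(6)), -170) - 1*44847 = (93 + (12*(6 + 6**4)*(13 - (6 + 6**4)))*(-170)) - 1*44847 = (93 + (12*(6 + 1296)*(13 - (6 + 1296)))*(-170)) - 44847 = (93 + (12*1302*(13 - 1*1302))*(-170)) - 44847 = (93 + (12*1302*(13 - 1302))*(-170)) - 44847 = (93 + (12*1302*(-1289))*(-170)) - 44847 = (93 - 20139336*(-170)) - 44847 = (93 + 3423687120) - 44847 = 3423687213 - 44847 = 3423642366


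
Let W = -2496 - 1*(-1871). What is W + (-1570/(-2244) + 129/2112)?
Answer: -2037517/3264 ≈ -624.24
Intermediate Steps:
W = -625 (W = -2496 + 1871 = -625)
W + (-1570/(-2244) + 129/2112) = -625 + (-1570/(-2244) + 129/2112) = -625 + (-1570*(-1/2244) + 129*(1/2112)) = -625 + (785/1122 + 43/704) = -625 + 2483/3264 = -2037517/3264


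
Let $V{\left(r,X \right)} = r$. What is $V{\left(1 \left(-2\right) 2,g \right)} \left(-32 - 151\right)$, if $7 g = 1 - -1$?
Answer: $732$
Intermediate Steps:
$g = \frac{2}{7}$ ($g = \frac{1 - -1}{7} = \frac{1 + 1}{7} = \frac{1}{7} \cdot 2 = \frac{2}{7} \approx 0.28571$)
$V{\left(1 \left(-2\right) 2,g \right)} \left(-32 - 151\right) = 1 \left(-2\right) 2 \left(-32 - 151\right) = \left(-2\right) 2 \left(-183\right) = \left(-4\right) \left(-183\right) = 732$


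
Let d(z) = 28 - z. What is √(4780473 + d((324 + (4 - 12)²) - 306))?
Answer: √4780419 ≈ 2186.4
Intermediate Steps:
√(4780473 + d((324 + (4 - 12)²) - 306)) = √(4780473 + (28 - ((324 + (4 - 12)²) - 306))) = √(4780473 + (28 - ((324 + (-8)²) - 306))) = √(4780473 + (28 - ((324 + 64) - 306))) = √(4780473 + (28 - (388 - 306))) = √(4780473 + (28 - 1*82)) = √(4780473 + (28 - 82)) = √(4780473 - 54) = √4780419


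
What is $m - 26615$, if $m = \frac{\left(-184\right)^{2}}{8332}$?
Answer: $- \frac{55430581}{2083} \approx -26611.0$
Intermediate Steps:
$m = \frac{8464}{2083}$ ($m = 33856 \cdot \frac{1}{8332} = \frac{8464}{2083} \approx 4.0634$)
$m - 26615 = \frac{8464}{2083} - 26615 = - \frac{55430581}{2083}$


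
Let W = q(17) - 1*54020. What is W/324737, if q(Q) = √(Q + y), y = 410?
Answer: -54020/324737 + √427/324737 ≈ -0.16629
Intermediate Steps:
q(Q) = √(410 + Q) (q(Q) = √(Q + 410) = √(410 + Q))
W = -54020 + √427 (W = √(410 + 17) - 1*54020 = √427 - 54020 = -54020 + √427 ≈ -53999.)
W/324737 = (-54020 + √427)/324737 = (-54020 + √427)*(1/324737) = -54020/324737 + √427/324737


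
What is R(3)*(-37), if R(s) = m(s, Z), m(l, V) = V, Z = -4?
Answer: 148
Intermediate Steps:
R(s) = -4
R(3)*(-37) = -4*(-37) = 148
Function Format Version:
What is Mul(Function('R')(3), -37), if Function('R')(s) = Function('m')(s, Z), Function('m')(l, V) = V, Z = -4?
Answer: 148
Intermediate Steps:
Function('R')(s) = -4
Mul(Function('R')(3), -37) = Mul(-4, -37) = 148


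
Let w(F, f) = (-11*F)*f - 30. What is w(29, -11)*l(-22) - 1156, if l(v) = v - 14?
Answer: -126400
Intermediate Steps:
l(v) = -14 + v
w(F, f) = -30 - 11*F*f (w(F, f) = -11*F*f - 30 = -30 - 11*F*f)
w(29, -11)*l(-22) - 1156 = (-30 - 11*29*(-11))*(-14 - 22) - 1156 = (-30 + 3509)*(-36) - 1156 = 3479*(-36) - 1156 = -125244 - 1156 = -126400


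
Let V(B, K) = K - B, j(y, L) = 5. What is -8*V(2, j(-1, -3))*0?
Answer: 0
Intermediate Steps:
-8*V(2, j(-1, -3))*0 = -8*(5 - 1*2)*0 = -8*(5 - 2)*0 = -8*3*0 = -24*0 = 0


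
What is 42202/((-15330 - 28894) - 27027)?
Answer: -42202/71251 ≈ -0.59230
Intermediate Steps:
42202/((-15330 - 28894) - 27027) = 42202/(-44224 - 27027) = 42202/(-71251) = 42202*(-1/71251) = -42202/71251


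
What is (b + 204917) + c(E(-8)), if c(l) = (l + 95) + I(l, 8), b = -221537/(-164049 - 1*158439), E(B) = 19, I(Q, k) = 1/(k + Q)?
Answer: 22040090203/107496 ≈ 2.0503e+5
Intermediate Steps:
I(Q, k) = 1/(Q + k)
b = 221537/322488 (b = -221537/(-164049 - 158439) = -221537/(-322488) = -221537*(-1/322488) = 221537/322488 ≈ 0.68696)
c(l) = 95 + l + 1/(8 + l) (c(l) = (l + 95) + 1/(l + 8) = (95 + l) + 1/(8 + l) = 95 + l + 1/(8 + l))
(b + 204917) + c(E(-8)) = (221537/322488 + 204917) + (1 + (8 + 19)*(95 + 19))/(8 + 19) = 66083495033/322488 + (1 + 27*114)/27 = 66083495033/322488 + (1 + 3078)/27 = 66083495033/322488 + (1/27)*3079 = 66083495033/322488 + 3079/27 = 22040090203/107496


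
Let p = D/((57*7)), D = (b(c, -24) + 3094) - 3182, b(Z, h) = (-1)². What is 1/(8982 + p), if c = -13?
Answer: 133/1194577 ≈ 0.00011134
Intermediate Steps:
b(Z, h) = 1
D = -87 (D = (1 + 3094) - 3182 = 3095 - 3182 = -87)
p = -29/133 (p = -87/(57*7) = -87/399 = -87*1/399 = -29/133 ≈ -0.21804)
1/(8982 + p) = 1/(8982 - 29/133) = 1/(1194577/133) = 133/1194577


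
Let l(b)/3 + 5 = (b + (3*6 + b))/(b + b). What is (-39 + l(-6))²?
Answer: 12321/4 ≈ 3080.3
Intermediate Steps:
l(b) = -15 + 3*(18 + 2*b)/(2*b) (l(b) = -15 + 3*((b + (3*6 + b))/(b + b)) = -15 + 3*((b + (18 + b))/((2*b))) = -15 + 3*((18 + 2*b)*(1/(2*b))) = -15 + 3*((18 + 2*b)/(2*b)) = -15 + 3*(18 + 2*b)/(2*b))
(-39 + l(-6))² = (-39 + (-12 + 27/(-6)))² = (-39 + (-12 + 27*(-⅙)))² = (-39 + (-12 - 9/2))² = (-39 - 33/2)² = (-111/2)² = 12321/4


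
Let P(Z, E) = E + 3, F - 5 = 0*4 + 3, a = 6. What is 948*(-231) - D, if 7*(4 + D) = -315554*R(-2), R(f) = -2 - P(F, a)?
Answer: -5003982/7 ≈ -7.1486e+5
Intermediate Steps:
F = 8 (F = 5 + (0*4 + 3) = 5 + (0 + 3) = 5 + 3 = 8)
P(Z, E) = 3 + E
R(f) = -11 (R(f) = -2 - (3 + 6) = -2 - 1*9 = -2 - 9 = -11)
D = 3471066/7 (D = -4 + (-315554*(-11))/7 = -4 + (⅐)*3471094 = -4 + 3471094/7 = 3471066/7 ≈ 4.9587e+5)
948*(-231) - D = 948*(-231) - 1*3471066/7 = -218988 - 3471066/7 = -5003982/7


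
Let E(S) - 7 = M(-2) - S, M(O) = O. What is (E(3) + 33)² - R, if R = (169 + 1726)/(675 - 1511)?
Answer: 1025995/836 ≈ 1227.3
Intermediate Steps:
E(S) = 5 - S (E(S) = 7 + (-2 - S) = 5 - S)
R = -1895/836 (R = 1895/(-836) = 1895*(-1/836) = -1895/836 ≈ -2.2667)
(E(3) + 33)² - R = ((5 - 1*3) + 33)² - 1*(-1895/836) = ((5 - 3) + 33)² + 1895/836 = (2 + 33)² + 1895/836 = 35² + 1895/836 = 1225 + 1895/836 = 1025995/836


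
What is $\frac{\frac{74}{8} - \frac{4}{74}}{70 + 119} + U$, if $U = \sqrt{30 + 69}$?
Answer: $\frac{1361}{27972} + 3 \sqrt{11} \approx 9.9985$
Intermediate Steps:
$U = 3 \sqrt{11}$ ($U = \sqrt{99} = 3 \sqrt{11} \approx 9.9499$)
$\frac{\frac{74}{8} - \frac{4}{74}}{70 + 119} + U = \frac{\frac{74}{8} - \frac{4}{74}}{70 + 119} + 3 \sqrt{11} = \frac{74 \cdot \frac{1}{8} - \frac{2}{37}}{189} + 3 \sqrt{11} = \frac{\frac{37}{4} - \frac{2}{37}}{189} + 3 \sqrt{11} = \frac{1}{189} \cdot \frac{1361}{148} + 3 \sqrt{11} = \frac{1361}{27972} + 3 \sqrt{11}$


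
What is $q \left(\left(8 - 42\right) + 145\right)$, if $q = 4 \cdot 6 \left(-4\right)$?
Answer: $-10656$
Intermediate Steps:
$q = -96$ ($q = 24 \left(-4\right) = -96$)
$q \left(\left(8 - 42\right) + 145\right) = - 96 \left(\left(8 - 42\right) + 145\right) = - 96 \left(-34 + 145\right) = \left(-96\right) 111 = -10656$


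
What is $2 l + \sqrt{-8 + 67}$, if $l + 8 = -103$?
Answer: $-222 + \sqrt{59} \approx -214.32$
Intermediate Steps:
$l = -111$ ($l = -8 - 103 = -111$)
$2 l + \sqrt{-8 + 67} = 2 \left(-111\right) + \sqrt{-8 + 67} = -222 + \sqrt{59}$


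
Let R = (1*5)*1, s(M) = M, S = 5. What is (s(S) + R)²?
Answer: 100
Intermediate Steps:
R = 5 (R = 5*1 = 5)
(s(S) + R)² = (5 + 5)² = 10² = 100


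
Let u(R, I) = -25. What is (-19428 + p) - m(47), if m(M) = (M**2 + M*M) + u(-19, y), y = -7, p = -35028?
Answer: -58849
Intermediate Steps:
m(M) = -25 + 2*M**2 (m(M) = (M**2 + M*M) - 25 = (M**2 + M**2) - 25 = 2*M**2 - 25 = -25 + 2*M**2)
(-19428 + p) - m(47) = (-19428 - 35028) - (-25 + 2*47**2) = -54456 - (-25 + 2*2209) = -54456 - (-25 + 4418) = -54456 - 1*4393 = -54456 - 4393 = -58849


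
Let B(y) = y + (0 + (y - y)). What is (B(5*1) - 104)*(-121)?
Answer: 11979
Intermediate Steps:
B(y) = y (B(y) = y + (0 + 0) = y + 0 = y)
(B(5*1) - 104)*(-121) = (5*1 - 104)*(-121) = (5 - 104)*(-121) = -99*(-121) = 11979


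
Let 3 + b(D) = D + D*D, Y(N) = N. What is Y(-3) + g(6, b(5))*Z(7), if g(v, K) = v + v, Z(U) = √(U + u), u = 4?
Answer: -3 + 12*√11 ≈ 36.799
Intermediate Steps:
Z(U) = √(4 + U) (Z(U) = √(U + 4) = √(4 + U))
b(D) = -3 + D + D² (b(D) = -3 + (D + D*D) = -3 + (D + D²) = -3 + D + D²)
g(v, K) = 2*v
Y(-3) + g(6, b(5))*Z(7) = -3 + (2*6)*√(4 + 7) = -3 + 12*√11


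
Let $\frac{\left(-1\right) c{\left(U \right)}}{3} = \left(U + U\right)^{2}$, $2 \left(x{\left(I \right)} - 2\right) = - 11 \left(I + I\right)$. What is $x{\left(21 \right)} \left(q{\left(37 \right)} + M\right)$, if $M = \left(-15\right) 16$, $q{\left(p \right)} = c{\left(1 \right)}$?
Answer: $57708$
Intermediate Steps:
$x{\left(I \right)} = 2 - 11 I$ ($x{\left(I \right)} = 2 + \frac{\left(-11\right) \left(I + I\right)}{2} = 2 + \frac{\left(-11\right) 2 I}{2} = 2 + \frac{\left(-22\right) I}{2} = 2 - 11 I$)
$c{\left(U \right)} = - 12 U^{2}$ ($c{\left(U \right)} = - 3 \left(U + U\right)^{2} = - 3 \left(2 U\right)^{2} = - 3 \cdot 4 U^{2} = - 12 U^{2}$)
$q{\left(p \right)} = -12$ ($q{\left(p \right)} = - 12 \cdot 1^{2} = \left(-12\right) 1 = -12$)
$M = -240$
$x{\left(21 \right)} \left(q{\left(37 \right)} + M\right) = \left(2 - 231\right) \left(-12 - 240\right) = \left(2 - 231\right) \left(-252\right) = \left(-229\right) \left(-252\right) = 57708$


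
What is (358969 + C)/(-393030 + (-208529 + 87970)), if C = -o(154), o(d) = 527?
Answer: -358442/513589 ≈ -0.69792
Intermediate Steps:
C = -527 (C = -1*527 = -527)
(358969 + C)/(-393030 + (-208529 + 87970)) = (358969 - 527)/(-393030 + (-208529 + 87970)) = 358442/(-393030 - 120559) = 358442/(-513589) = 358442*(-1/513589) = -358442/513589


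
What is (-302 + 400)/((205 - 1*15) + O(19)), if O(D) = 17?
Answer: 98/207 ≈ 0.47343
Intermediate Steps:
(-302 + 400)/((205 - 1*15) + O(19)) = (-302 + 400)/((205 - 1*15) + 17) = 98/((205 - 15) + 17) = 98/(190 + 17) = 98/207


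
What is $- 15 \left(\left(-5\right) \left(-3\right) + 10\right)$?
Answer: $-375$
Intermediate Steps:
$- 15 \left(\left(-5\right) \left(-3\right) + 10\right) = - 15 \left(15 + 10\right) = \left(-15\right) 25 = -375$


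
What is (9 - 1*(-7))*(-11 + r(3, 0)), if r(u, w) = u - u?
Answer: -176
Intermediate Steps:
r(u, w) = 0
(9 - 1*(-7))*(-11 + r(3, 0)) = (9 - 1*(-7))*(-11 + 0) = (9 + 7)*(-11) = 16*(-11) = -176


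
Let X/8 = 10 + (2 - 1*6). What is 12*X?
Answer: 576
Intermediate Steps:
X = 48 (X = 8*(10 + (2 - 1*6)) = 8*(10 + (2 - 6)) = 8*(10 - 4) = 8*6 = 48)
12*X = 12*48 = 576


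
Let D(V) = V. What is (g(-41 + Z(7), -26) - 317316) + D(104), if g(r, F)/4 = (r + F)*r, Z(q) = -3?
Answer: -304892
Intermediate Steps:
g(r, F) = 4*r*(F + r) (g(r, F) = 4*((r + F)*r) = 4*((F + r)*r) = 4*(r*(F + r)) = 4*r*(F + r))
(g(-41 + Z(7), -26) - 317316) + D(104) = (4*(-41 - 3)*(-26 + (-41 - 3)) - 317316) + 104 = (4*(-44)*(-26 - 44) - 317316) + 104 = (4*(-44)*(-70) - 317316) + 104 = (12320 - 317316) + 104 = -304996 + 104 = -304892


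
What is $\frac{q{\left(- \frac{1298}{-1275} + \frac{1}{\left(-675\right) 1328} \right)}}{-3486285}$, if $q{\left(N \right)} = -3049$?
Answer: $\frac{3049}{3486285} \approx 0.00087457$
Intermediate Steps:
$\frac{q{\left(- \frac{1298}{-1275} + \frac{1}{\left(-675\right) 1328} \right)}}{-3486285} = - \frac{3049}{-3486285} = \left(-3049\right) \left(- \frac{1}{3486285}\right) = \frac{3049}{3486285}$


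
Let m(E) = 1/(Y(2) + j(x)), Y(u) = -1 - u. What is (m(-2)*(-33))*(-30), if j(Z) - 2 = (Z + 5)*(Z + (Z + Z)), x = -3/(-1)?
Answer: 990/71 ≈ 13.944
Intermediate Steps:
x = 3 (x = -3*(-1) = 3)
j(Z) = 2 + 3*Z*(5 + Z) (j(Z) = 2 + (Z + 5)*(Z + (Z + Z)) = 2 + (5 + Z)*(Z + 2*Z) = 2 + (5 + Z)*(3*Z) = 2 + 3*Z*(5 + Z))
m(E) = 1/71 (m(E) = 1/((-1 - 1*2) + (2 + 3*3² + 15*3)) = 1/((-1 - 2) + (2 + 3*9 + 45)) = 1/(-3 + (2 + 27 + 45)) = 1/(-3 + 74) = 1/71)
(m(-2)*(-33))*(-30) = ((1/71)*(-33))*(-30) = -33/71*(-30) = 990/71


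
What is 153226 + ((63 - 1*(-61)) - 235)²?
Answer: 165547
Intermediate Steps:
153226 + ((63 - 1*(-61)) - 235)² = 153226 + ((63 + 61) - 235)² = 153226 + (124 - 235)² = 153226 + (-111)² = 153226 + 12321 = 165547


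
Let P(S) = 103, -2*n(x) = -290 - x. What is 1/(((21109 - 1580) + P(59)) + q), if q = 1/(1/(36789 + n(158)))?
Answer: 1/56645 ≈ 1.7654e-5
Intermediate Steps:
n(x) = 145 + x/2 (n(x) = -(-290 - x)/2 = 145 + x/2)
q = 37013 (q = 1/(1/(36789 + (145 + (1/2)*158))) = 1/(1/(36789 + (145 + 79))) = 1/(1/(36789 + 224)) = 1/(1/37013) = 37013)
1/(((21109 - 1580) + P(59)) + q) = 1/(((21109 - 1580) + 103) + 37013) = 1/((19529 + 103) + 37013) = 1/(19632 + 37013) = 1/56645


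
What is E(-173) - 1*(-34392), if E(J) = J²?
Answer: 64321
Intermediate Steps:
E(-173) - 1*(-34392) = (-173)² - 1*(-34392) = 29929 + 34392 = 64321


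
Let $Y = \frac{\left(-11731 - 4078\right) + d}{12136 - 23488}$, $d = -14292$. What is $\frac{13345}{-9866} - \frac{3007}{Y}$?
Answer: $- \frac{10876844699}{9579886} \approx -1135.4$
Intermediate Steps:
$Y = \frac{30101}{11352}$ ($Y = \frac{\left(-11731 - 4078\right) - 14292}{12136 - 23488} = \frac{-15809 - 14292}{-11352} = \left(-30101\right) \left(- \frac{1}{11352}\right) = \frac{30101}{11352} \approx 2.6516$)
$\frac{13345}{-9866} - \frac{3007}{Y} = \frac{13345}{-9866} - \frac{3007}{\frac{30101}{11352}} = 13345 \left(- \frac{1}{9866}\right) - \frac{1101144}{971} = - \frac{13345}{9866} - \frac{1101144}{971} = - \frac{10876844699}{9579886}$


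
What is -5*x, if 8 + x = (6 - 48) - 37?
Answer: 435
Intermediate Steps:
x = -87 (x = -8 + ((6 - 48) - 37) = -8 + (-42 - 37) = -8 - 79 = -87)
-5*x = -5*(-87) = 435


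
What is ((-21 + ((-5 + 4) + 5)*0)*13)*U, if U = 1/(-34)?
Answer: 273/34 ≈ 8.0294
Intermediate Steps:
U = -1/34 ≈ -0.029412
((-21 + ((-5 + 4) + 5)*0)*13)*U = ((-21 + ((-5 + 4) + 5)*0)*13)*(-1/34) = ((-21 + (-1 + 5)*0)*13)*(-1/34) = ((-21 + 4*0)*13)*(-1/34) = ((-21 + 0)*13)*(-1/34) = -21*13*(-1/34) = -273*(-1/34) = 273/34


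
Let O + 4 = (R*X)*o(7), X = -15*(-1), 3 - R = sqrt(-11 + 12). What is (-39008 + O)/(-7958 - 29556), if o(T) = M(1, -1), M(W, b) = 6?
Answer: 19416/18757 ≈ 1.0351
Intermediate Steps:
o(T) = 6
R = 2 (R = 3 - sqrt(-11 + 12) = 3 - sqrt(1) = 3 - 1*1 = 3 - 1 = 2)
X = 15
O = 176 (O = -4 + (2*15)*6 = -4 + 30*6 = -4 + 180 = 176)
(-39008 + O)/(-7958 - 29556) = (-39008 + 176)/(-7958 - 29556) = -38832/(-37514) = -38832*(-1/37514) = 19416/18757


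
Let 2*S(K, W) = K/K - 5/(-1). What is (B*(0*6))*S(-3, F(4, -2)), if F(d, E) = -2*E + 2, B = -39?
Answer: 0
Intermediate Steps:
F(d, E) = 2 - 2*E
S(K, W) = 3 (S(K, W) = (K/K - 5/(-1))/2 = (1 - 5*(-1))/2 = (1 + 5)/2 = (½)*6 = 3)
(B*(0*6))*S(-3, F(4, -2)) = -0*6*3 = -39*0*3 = 0*3 = 0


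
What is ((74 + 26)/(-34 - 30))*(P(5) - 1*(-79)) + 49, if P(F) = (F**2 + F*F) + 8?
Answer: -2641/16 ≈ -165.06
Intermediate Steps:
P(F) = 8 + 2*F**2 (P(F) = (F**2 + F**2) + 8 = 2*F**2 + 8 = 8 + 2*F**2)
((74 + 26)/(-34 - 30))*(P(5) - 1*(-79)) + 49 = ((74 + 26)/(-34 - 30))*((8 + 2*5**2) - 1*(-79)) + 49 = (100/(-64))*((8 + 2*25) + 79) + 49 = (100*(-1/64))*((8 + 50) + 79) + 49 = -25*(58 + 79)/16 + 49 = -25/16*137 + 49 = -3425/16 + 49 = -2641/16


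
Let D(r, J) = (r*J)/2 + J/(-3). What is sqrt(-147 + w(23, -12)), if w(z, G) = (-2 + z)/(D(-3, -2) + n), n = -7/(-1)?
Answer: I*sqrt(9282)/8 ≈ 12.043*I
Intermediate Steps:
n = 7 (n = -7*(-1) = 7)
D(r, J) = -J/3 + J*r/2 (D(r, J) = (J*r)*(1/2) + J*(-1/3) = J*r/2 - J/3 = -J/3 + J*r/2)
w(z, G) = -3/16 + 3*z/32 (w(z, G) = (-2 + z)/((1/6)*(-2)*(-2 + 3*(-3)) + 7) = (-2 + z)/((1/6)*(-2)*(-2 - 9) + 7) = (-2 + z)/((1/6)*(-2)*(-11) + 7) = (-2 + z)/(11/3 + 7) = (-2 + z)/(32/3) = (-2 + z)*(3/32) = -3/16 + 3*z/32)
sqrt(-147 + w(23, -12)) = sqrt(-147 + (-3/16 + (3/32)*23)) = sqrt(-147 + (-3/16 + 69/32)) = sqrt(-147 + 63/32) = sqrt(-4641/32) = I*sqrt(9282)/8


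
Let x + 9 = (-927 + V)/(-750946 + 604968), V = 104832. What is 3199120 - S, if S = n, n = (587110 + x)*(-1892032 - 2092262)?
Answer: 170734653887289011/72989 ≈ 2.3392e+12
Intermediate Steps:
x = -1417707/145978 (x = -9 + (-927 + 104832)/(-750946 + 604968) = -9 + 103905/(-145978) = -9 + 103905*(-1/145978) = -9 - 103905/145978 = -1417707/145978 ≈ -9.7118)
n = -170734420386719331/72989 (n = (587110 - 1417707/145978)*(-1892032 - 2092262) = (85703725873/145978)*(-3984294) = -170734420386719331/72989 ≈ -2.3392e+12)
S = -170734420386719331/72989 ≈ -2.3392e+12
3199120 - S = 3199120 - 1*(-170734420386719331/72989) = 3199120 + 170734420386719331/72989 = 170734653887289011/72989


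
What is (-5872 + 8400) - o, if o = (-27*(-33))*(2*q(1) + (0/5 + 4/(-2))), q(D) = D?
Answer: 2528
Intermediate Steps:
o = 0 (o = (-27*(-33))*(2*1 + (0/5 + 4/(-2))) = 891*(2 + (0*(⅕) + 4*(-½))) = 891*(2 + (0 - 2)) = 891*(2 - 2) = 891*0 = 0)
(-5872 + 8400) - o = (-5872 + 8400) - 1*0 = 2528 + 0 = 2528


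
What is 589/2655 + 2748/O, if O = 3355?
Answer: 1854407/1781505 ≈ 1.0409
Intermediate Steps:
589/2655 + 2748/O = 589/2655 + 2748/3355 = 1854407/1781505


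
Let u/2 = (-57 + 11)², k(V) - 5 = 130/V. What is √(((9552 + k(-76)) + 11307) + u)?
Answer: √36236154/38 ≈ 158.41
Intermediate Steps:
k(V) = 5 + 130/V
u = 4232 (u = 2*(-57 + 11)² = 2*(-46)² = 2*2116 = 4232)
√(((9552 + k(-76)) + 11307) + u) = √(((9552 + (5 + 130/(-76))) + 11307) + 4232) = √(((9552 + (5 + 130*(-1/76))) + 11307) + 4232) = √(((9552 + (5 - 65/38)) + 11307) + 4232) = √(((9552 + 125/38) + 11307) + 4232) = √((363101/38 + 11307) + 4232) = √(792767/38 + 4232) = √(953583/38) = √36236154/38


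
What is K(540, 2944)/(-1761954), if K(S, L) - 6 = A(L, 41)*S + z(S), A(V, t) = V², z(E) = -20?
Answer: -2340126713/880977 ≈ -2656.3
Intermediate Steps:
K(S, L) = -14 + S*L² (K(S, L) = 6 + (L²*S - 20) = 6 + (S*L² - 20) = 6 + (-20 + S*L²) = -14 + S*L²)
K(540, 2944)/(-1761954) = (-14 + 540*2944²)/(-1761954) = (-14 + 540*8667136)*(-1/1761954) = (-14 + 4680253440)*(-1/1761954) = 4680253426*(-1/1761954) = -2340126713/880977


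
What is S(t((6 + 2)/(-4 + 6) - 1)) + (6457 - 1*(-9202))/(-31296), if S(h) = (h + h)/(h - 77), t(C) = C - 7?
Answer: -339337/844992 ≈ -0.40159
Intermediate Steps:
t(C) = -7 + C
S(h) = 2*h/(-77 + h) (S(h) = (2*h)/(-77 + h) = 2*h/(-77 + h))
S(t((6 + 2)/(-4 + 6) - 1)) + (6457 - 1*(-9202))/(-31296) = 2*(-7 + ((6 + 2)/(-4 + 6) - 1))/(-77 + (-7 + ((6 + 2)/(-4 + 6) - 1))) + (6457 - 1*(-9202))/(-31296) = 2*(-7 + (8/2 - 1))/(-77 + (-7 + (8/2 - 1))) + (6457 + 9202)*(-1/31296) = 2*(-7 + (8*(½) - 1))/(-77 + (-7 + (8*(½) - 1))) + 15659*(-1/31296) = 2*(-7 + (4 - 1))/(-77 + (-7 + (4 - 1))) - 15659/31296 = 2*(-7 + 3)/(-77 + (-7 + 3)) - 15659/31296 = 2*(-4)/(-77 - 4) - 15659/31296 = 2*(-4)/(-81) - 15659/31296 = 2*(-4)*(-1/81) - 15659/31296 = 8/81 - 15659/31296 = -339337/844992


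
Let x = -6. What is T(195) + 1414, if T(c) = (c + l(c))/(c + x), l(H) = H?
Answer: 89212/63 ≈ 1416.1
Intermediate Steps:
T(c) = 2*c/(-6 + c) (T(c) = (c + c)/(c - 6) = (2*c)/(-6 + c) = 2*c/(-6 + c))
T(195) + 1414 = 2*195/(-6 + 195) + 1414 = 2*195/189 + 1414 = 2*195*(1/189) + 1414 = 130/63 + 1414 = 89212/63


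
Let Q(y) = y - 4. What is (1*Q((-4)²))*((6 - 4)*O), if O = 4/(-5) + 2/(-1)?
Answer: -336/5 ≈ -67.200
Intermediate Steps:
Q(y) = -4 + y
O = -14/5 (O = 4*(-⅕) + 2*(-1) = -⅘ - 2 = -14/5 ≈ -2.8000)
(1*Q((-4)²))*((6 - 4)*O) = (1*(-4 + (-4)²))*((6 - 4)*(-14/5)) = (1*(-4 + 16))*(2*(-14/5)) = (1*12)*(-28/5) = 12*(-28/5) = -336/5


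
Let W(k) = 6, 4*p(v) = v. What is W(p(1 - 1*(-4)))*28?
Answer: 168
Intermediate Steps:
p(v) = v/4
W(p(1 - 1*(-4)))*28 = 6*28 = 168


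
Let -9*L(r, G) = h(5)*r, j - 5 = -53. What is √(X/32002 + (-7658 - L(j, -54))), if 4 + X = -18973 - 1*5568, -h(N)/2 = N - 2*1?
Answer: I*√7810785647594/32002 ≈ 87.331*I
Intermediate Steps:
h(N) = 4 - 2*N (h(N) = -2*(N - 2*1) = -2*(N - 2) = -2*(-2 + N) = 4 - 2*N)
j = -48 (j = 5 - 53 = -48)
L(r, G) = 2*r/3 (L(r, G) = -(4 - 2*5)*r/9 = -(4 - 10)*r/9 = -(-2)*r/3 = 2*r/3)
X = -24545 (X = -4 + (-18973 - 1*5568) = -4 + (-18973 - 5568) = -4 - 24541 = -24545)
√(X/32002 + (-7658 - L(j, -54))) = √(-24545/32002 + (-7658 - 2*(-48)/3)) = √(-24545*1/32002 + (-7658 - 1*(-32))) = √(-24545/32002 + (-7658 + 32)) = √(-24545/32002 - 7626) = √(-244071797/32002) = I*√7810785647594/32002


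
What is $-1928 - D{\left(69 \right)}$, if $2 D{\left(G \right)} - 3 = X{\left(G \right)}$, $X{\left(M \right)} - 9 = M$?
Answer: $- \frac{3937}{2} \approx -1968.5$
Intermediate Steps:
$X{\left(M \right)} = 9 + M$
$D{\left(G \right)} = 6 + \frac{G}{2}$ ($D{\left(G \right)} = \frac{3}{2} + \frac{9 + G}{2} = \frac{3}{2} + \left(\frac{9}{2} + \frac{G}{2}\right) = 6 + \frac{G}{2}$)
$-1928 - D{\left(69 \right)} = -1928 - \left(6 + \frac{1}{2} \cdot 69\right) = -1928 - \left(6 + \frac{69}{2}\right) = -1928 - \frac{81}{2} = - \frac{3937}{2}$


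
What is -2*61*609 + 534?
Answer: -73764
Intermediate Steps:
-2*61*609 + 534 = -122*609 + 534 = -74298 + 534 = -73764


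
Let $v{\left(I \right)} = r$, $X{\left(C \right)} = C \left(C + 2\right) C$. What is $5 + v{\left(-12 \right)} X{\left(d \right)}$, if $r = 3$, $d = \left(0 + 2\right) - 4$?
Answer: $5$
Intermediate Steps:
$d = -2$ ($d = 2 - 4 = -2$)
$X{\left(C \right)} = C^{2} \left(2 + C\right)$ ($X{\left(C \right)} = C \left(2 + C\right) C = C^{2} \left(2 + C\right)$)
$v{\left(I \right)} = 3$
$5 + v{\left(-12 \right)} X{\left(d \right)} = 5 + 3 \left(-2\right)^{2} \left(2 - 2\right) = 5 + 3 \cdot 4 \cdot 0 = 5 + 3 \cdot 0 = 5 + 0 = 5$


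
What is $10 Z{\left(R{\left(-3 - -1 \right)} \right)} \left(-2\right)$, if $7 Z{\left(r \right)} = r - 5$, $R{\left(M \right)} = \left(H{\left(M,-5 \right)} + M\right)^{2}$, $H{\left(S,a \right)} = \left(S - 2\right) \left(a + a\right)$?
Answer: $- \frac{28780}{7} \approx -4111.4$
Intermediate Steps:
$H{\left(S,a \right)} = 2 a \left(-2 + S\right)$ ($H{\left(S,a \right)} = \left(-2 + S\right) 2 a = 2 a \left(-2 + S\right)$)
$R{\left(M \right)} = \left(20 - 9 M\right)^{2}$ ($R{\left(M \right)} = \left(2 \left(-5\right) \left(-2 + M\right) + M\right)^{2} = \left(\left(20 - 10 M\right) + M\right)^{2} = \left(20 - 9 M\right)^{2}$)
$Z{\left(r \right)} = - \frac{5}{7} + \frac{r}{7}$ ($Z{\left(r \right)} = \frac{r - 5}{7} = \frac{-5 + r}{7} = - \frac{5}{7} + \frac{r}{7}$)
$10 Z{\left(R{\left(-3 - -1 \right)} \right)} \left(-2\right) = 10 \left(- \frac{5}{7} + \frac{\left(20 - 9 \left(-3 - -1\right)\right)^{2}}{7}\right) \left(-2\right) = 10 \left(- \frac{5}{7} + \frac{\left(20 - 9 \left(-3 + 1\right)\right)^{2}}{7}\right) \left(-2\right) = 10 \left(- \frac{5}{7} + \frac{\left(20 - -18\right)^{2}}{7}\right) \left(-2\right) = 10 \left(- \frac{5}{7} + \frac{\left(20 + 18\right)^{2}}{7}\right) \left(-2\right) = 10 \left(- \frac{5}{7} + \frac{38^{2}}{7}\right) \left(-2\right) = 10 \left(- \frac{5}{7} + \frac{1}{7} \cdot 1444\right) \left(-2\right) = 10 \left(- \frac{5}{7} + \frac{1444}{7}\right) \left(-2\right) = 10 \cdot \frac{1439}{7} \left(-2\right) = \frac{14390}{7} \left(-2\right) = - \frac{28780}{7}$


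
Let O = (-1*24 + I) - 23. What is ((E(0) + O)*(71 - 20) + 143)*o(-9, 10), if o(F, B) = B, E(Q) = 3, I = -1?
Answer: -21520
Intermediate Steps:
O = -48 (O = (-1*24 - 1) - 23 = (-24 - 1) - 23 = -25 - 23 = -48)
((E(0) + O)*(71 - 20) + 143)*o(-9, 10) = ((3 - 48)*(71 - 20) + 143)*10 = (-45*51 + 143)*10 = (-2295 + 143)*10 = -2152*10 = -21520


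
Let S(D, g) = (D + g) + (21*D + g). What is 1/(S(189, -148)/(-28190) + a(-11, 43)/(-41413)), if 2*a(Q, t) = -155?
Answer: -1167432470/157752281 ≈ -7.4004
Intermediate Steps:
a(Q, t) = -155/2 (a(Q, t) = (1/2)*(-155) = -155/2)
S(D, g) = 2*g + 22*D (S(D, g) = (D + g) + (g + 21*D) = 2*g + 22*D)
1/(S(189, -148)/(-28190) + a(-11, 43)/(-41413)) = 1/((2*(-148) + 22*189)/(-28190) - 155/2/(-41413)) = 1/((-296 + 4158)*(-1/28190) - 155/2*(-1/41413)) = 1/(3862*(-1/28190) + 155/82826) = 1/(-1931/14095 + 155/82826) = 1/(-157752281/1167432470) = -1167432470/157752281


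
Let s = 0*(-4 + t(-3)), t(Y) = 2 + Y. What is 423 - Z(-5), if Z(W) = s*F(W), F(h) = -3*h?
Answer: 423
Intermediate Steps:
s = 0 (s = 0*(-4 + (2 - 3)) = 0*(-4 - 1) = 0*(-5) = 0)
Z(W) = 0 (Z(W) = 0*(-3*W) = 0)
423 - Z(-5) = 423 - 1*0 = 423 + 0 = 423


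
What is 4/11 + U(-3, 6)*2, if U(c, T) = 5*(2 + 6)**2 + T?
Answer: 7176/11 ≈ 652.36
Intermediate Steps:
U(c, T) = 320 + T (U(c, T) = 5*8**2 + T = 5*64 + T = 320 + T)
4/11 + U(-3, 6)*2 = 4/11 + (320 + 6)*2 = 4*(1/11) + 326*2 = 4/11 + 652 = 7176/11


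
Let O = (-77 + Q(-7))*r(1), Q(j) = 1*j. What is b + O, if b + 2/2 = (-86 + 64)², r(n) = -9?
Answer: 1239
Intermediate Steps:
Q(j) = j
O = 756 (O = (-77 - 7)*(-9) = -84*(-9) = 756)
b = 483 (b = -1 + (-86 + 64)² = -1 + (-22)² = -1 + 484 = 483)
b + O = 483 + 756 = 1239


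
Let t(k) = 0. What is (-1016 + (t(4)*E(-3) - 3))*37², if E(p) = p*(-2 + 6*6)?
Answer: -1395011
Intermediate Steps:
E(p) = 34*p (E(p) = p*(-2 + 36) = p*34 = 34*p)
(-1016 + (t(4)*E(-3) - 3))*37² = (-1016 + (0*(34*(-3)) - 3))*37² = (-1016 + (0*(-102) - 3))*1369 = (-1016 + (0 - 3))*1369 = (-1016 - 3)*1369 = -1019*1369 = -1395011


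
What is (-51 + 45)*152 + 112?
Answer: -800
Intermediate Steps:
(-51 + 45)*152 + 112 = -6*152 + 112 = -912 + 112 = -800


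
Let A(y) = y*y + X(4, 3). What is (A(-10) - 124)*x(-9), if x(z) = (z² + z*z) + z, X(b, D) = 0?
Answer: -3672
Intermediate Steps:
x(z) = z + 2*z² (x(z) = (z² + z²) + z = 2*z² + z = z + 2*z²)
A(y) = y² (A(y) = y*y + 0 = y² + 0 = y²)
(A(-10) - 124)*x(-9) = ((-10)² - 124)*(-9*(1 + 2*(-9))) = (100 - 124)*(-9*(1 - 18)) = -(-216)*(-17) = -24*153 = -3672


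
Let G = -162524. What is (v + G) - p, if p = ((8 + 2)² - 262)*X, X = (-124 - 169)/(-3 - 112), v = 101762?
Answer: -6940164/115 ≈ -60349.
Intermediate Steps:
X = 293/115 (X = -293/(-115) = -293*(-1/115) = 293/115 ≈ 2.5478)
p = -47466/115 (p = ((8 + 2)² - 262)*(293/115) = (10² - 262)*(293/115) = (100 - 262)*(293/115) = -162*293/115 = -47466/115 ≈ -412.75)
(v + G) - p = (101762 - 162524) - 1*(-47466/115) = -60762 + 47466/115 = -6940164/115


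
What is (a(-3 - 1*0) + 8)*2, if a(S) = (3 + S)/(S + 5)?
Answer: 16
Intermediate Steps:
a(S) = (3 + S)/(5 + S)
(a(-3 - 1*0) + 8)*2 = ((3 + (-3 - 1*0))/(5 + (-3 - 1*0)) + 8)*2 = ((3 + (-3 + 0))/(5 + (-3 + 0)) + 8)*2 = ((3 - 3)/(5 - 3) + 8)*2 = (0/2 + 8)*2 = ((½)*0 + 8)*2 = (0 + 8)*2 = 8*2 = 16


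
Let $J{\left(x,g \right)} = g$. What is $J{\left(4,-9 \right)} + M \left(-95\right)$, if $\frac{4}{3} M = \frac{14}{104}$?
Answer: $- \frac{3867}{208} \approx -18.591$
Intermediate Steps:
$M = \frac{21}{208}$ ($M = \frac{3 \cdot \frac{14}{104}}{4} = \frac{3 \cdot 14 \cdot \frac{1}{104}}{4} = \frac{3}{4} \cdot \frac{7}{52} = \frac{21}{208} \approx 0.10096$)
$J{\left(4,-9 \right)} + M \left(-95\right) = -9 + \frac{21}{208} \left(-95\right) = -9 - \frac{1995}{208} = - \frac{3867}{208}$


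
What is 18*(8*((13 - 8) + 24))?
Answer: 4176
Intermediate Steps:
18*(8*((13 - 8) + 24)) = 18*(8*(5 + 24)) = 18*(8*29) = 18*232 = 4176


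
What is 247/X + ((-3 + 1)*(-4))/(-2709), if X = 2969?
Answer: 645371/8043021 ≈ 0.080240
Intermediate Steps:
247/X + ((-3 + 1)*(-4))/(-2709) = 247/2969 + ((-3 + 1)*(-4))/(-2709) = 247*(1/2969) - 2*(-4)*(-1/2709) = 247/2969 + 8*(-1/2709) = 247/2969 - 8/2709 = 645371/8043021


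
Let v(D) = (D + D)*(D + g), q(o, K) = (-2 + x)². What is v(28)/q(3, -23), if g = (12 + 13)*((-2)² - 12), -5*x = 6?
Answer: -7525/8 ≈ -940.63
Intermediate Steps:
x = -6/5 (x = -⅕*6 = -6/5 ≈ -1.2000)
g = -200 (g = 25*(4 - 12) = 25*(-8) = -200)
q(o, K) = 256/25 (q(o, K) = (-2 - 6/5)² = (-16/5)² = 256/25)
v(D) = 2*D*(-200 + D) (v(D) = (D + D)*(D - 200) = (2*D)*(-200 + D) = 2*D*(-200 + D))
v(28)/q(3, -23) = (2*28*(-200 + 28))/(256/25) = (2*28*(-172))*(25/256) = -9632*25/256 = -7525/8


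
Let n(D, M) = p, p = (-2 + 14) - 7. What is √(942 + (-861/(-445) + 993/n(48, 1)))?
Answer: 6*√6284735/445 ≈ 33.801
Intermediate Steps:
p = 5 (p = 12 - 7 = 5)
n(D, M) = 5
√(942 + (-861/(-445) + 993/n(48, 1))) = √(942 + (-861/(-445) + 993/5)) = √(942 + (-861*(-1/445) + 993*(⅕))) = √(942 + (861/445 + 993/5)) = √(942 + 89238/445) = √(508428/445) = 6*√6284735/445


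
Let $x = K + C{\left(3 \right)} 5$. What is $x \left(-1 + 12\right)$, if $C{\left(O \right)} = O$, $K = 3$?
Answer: $198$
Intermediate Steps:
$x = 18$ ($x = 3 + 3 \cdot 5 = 3 + 15 = 18$)
$x \left(-1 + 12\right) = 18 \left(-1 + 12\right) = 18 \cdot 11 = 198$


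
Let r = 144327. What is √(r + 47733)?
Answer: 6*√5335 ≈ 438.25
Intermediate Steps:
√(r + 47733) = √(144327 + 47733) = √192060 = 6*√5335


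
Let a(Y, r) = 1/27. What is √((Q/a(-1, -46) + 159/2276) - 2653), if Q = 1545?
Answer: √50587099199/1138 ≈ 197.64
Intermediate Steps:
a(Y, r) = 1/27
√((Q/a(-1, -46) + 159/2276) - 2653) = √((1545/(1/27) + 159/2276) - 2653) = √((1545*27 + 159*(1/2276)) - 2653) = √((41715 + 159/2276) - 2653) = √(94943499/2276 - 2653) = √(88905271/2276) = √50587099199/1138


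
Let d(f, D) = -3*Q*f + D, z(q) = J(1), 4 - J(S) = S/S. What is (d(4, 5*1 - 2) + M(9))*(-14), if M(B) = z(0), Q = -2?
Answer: -420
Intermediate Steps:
J(S) = 3 (J(S) = 4 - S/S = 4 - 1*1 = 4 - 1 = 3)
z(q) = 3
M(B) = 3
d(f, D) = D + 6*f (d(f, D) = -(-6)*f + D = 6*f + D = D + 6*f)
(d(4, 5*1 - 2) + M(9))*(-14) = (((5*1 - 2) + 6*4) + 3)*(-14) = (((5 - 2) + 24) + 3)*(-14) = ((3 + 24) + 3)*(-14) = (27 + 3)*(-14) = 30*(-14) = -420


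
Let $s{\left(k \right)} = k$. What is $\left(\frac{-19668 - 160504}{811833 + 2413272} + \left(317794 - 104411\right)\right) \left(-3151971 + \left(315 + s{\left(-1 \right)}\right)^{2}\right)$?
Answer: $- \frac{32327368242019925}{49617} \approx -6.5154 \cdot 10^{11}$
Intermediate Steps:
$\left(\frac{-19668 - 160504}{811833 + 2413272} + \left(317794 - 104411\right)\right) \left(-3151971 + \left(315 + s{\left(-1 \right)}\right)^{2}\right) = \left(\frac{-19668 - 160504}{811833 + 2413272} + \left(317794 - 104411\right)\right) \left(-3151971 + \left(315 - 1\right)^{2}\right) = \left(- \frac{180172}{3225105} + \left(317794 - 104411\right)\right) \left(-3151971 + 314^{2}\right) = \left(\left(-180172\right) \frac{1}{3225105} + 213383\right) \left(-3151971 + 98596\right) = \left(- \frac{180172}{3225105} + 213383\right) \left(-3053375\right) = \frac{688182400043}{3225105} \left(-3053375\right) = - \frac{32327368242019925}{49617}$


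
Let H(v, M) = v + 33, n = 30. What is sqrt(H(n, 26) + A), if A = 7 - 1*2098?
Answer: 26*I*sqrt(3) ≈ 45.033*I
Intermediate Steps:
H(v, M) = 33 + v
A = -2091 (A = 7 - 2098 = -2091)
sqrt(H(n, 26) + A) = sqrt((33 + 30) - 2091) = sqrt(63 - 2091) = sqrt(-2028) = 26*I*sqrt(3)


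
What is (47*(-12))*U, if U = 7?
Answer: -3948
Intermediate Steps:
(47*(-12))*U = (47*(-12))*7 = -564*7 = -3948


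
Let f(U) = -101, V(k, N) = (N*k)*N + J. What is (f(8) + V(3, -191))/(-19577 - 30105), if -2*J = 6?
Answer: -109339/49682 ≈ -2.2008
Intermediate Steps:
J = -3 (J = -½*6 = -3)
V(k, N) = -3 + k*N² (V(k, N) = (N*k)*N - 3 = k*N² - 3 = -3 + k*N²)
(f(8) + V(3, -191))/(-19577 - 30105) = (-101 + (-3 + 3*(-191)²))/(-19577 - 30105) = (-101 + (-3 + 3*36481))/(-49682) = (-101 + (-3 + 109443))*(-1/49682) = (-101 + 109440)*(-1/49682) = 109339*(-1/49682) = -109339/49682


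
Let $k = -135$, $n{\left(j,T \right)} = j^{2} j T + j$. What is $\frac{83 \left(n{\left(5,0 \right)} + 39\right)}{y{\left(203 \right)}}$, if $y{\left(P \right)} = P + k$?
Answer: $\frac{913}{17} \approx 53.706$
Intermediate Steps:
$n{\left(j,T \right)} = j + T j^{3}$ ($n{\left(j,T \right)} = j^{3} T + j = T j^{3} + j = j + T j^{3}$)
$y{\left(P \right)} = -135 + P$ ($y{\left(P \right)} = P - 135 = -135 + P$)
$\frac{83 \left(n{\left(5,0 \right)} + 39\right)}{y{\left(203 \right)}} = \frac{83 \left(\left(5 + 0 \cdot 5^{3}\right) + 39\right)}{-135 + 203} = \frac{83 \left(\left(5 + 0 \cdot 125\right) + 39\right)}{68} = 83 \left(\left(5 + 0\right) + 39\right) \frac{1}{68} = 83 \left(5 + 39\right) \frac{1}{68} = 83 \cdot 44 \cdot \frac{1}{68} = 3652 \cdot \frac{1}{68} = \frac{913}{17}$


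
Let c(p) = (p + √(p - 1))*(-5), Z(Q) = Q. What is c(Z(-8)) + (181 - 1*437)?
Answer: -216 - 15*I ≈ -216.0 - 15.0*I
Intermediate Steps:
c(p) = -5*p - 5*√(-1 + p) (c(p) = (p + √(-1 + p))*(-5) = -5*p - 5*√(-1 + p))
c(Z(-8)) + (181 - 1*437) = (-5*(-8) - 5*√(-1 - 8)) + (181 - 1*437) = (40 - 15*I) + (181 - 437) = (40 - 15*I) - 256 = -216 - 15*I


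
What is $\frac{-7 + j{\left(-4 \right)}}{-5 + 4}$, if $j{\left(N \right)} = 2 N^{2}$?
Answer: $-25$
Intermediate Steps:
$\frac{-7 + j{\left(-4 \right)}}{-5 + 4} = \frac{-7 + 2 \left(-4\right)^{2}}{-5 + 4} = \frac{-7 + 2 \cdot 16}{-1} = \left(-7 + 32\right) \left(-1\right) = 25 \left(-1\right) = -25$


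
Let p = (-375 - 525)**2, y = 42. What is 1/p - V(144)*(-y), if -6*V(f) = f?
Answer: -816479999/810000 ≈ -1008.0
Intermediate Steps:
V(f) = -f/6
p = 810000 (p = (-900)**2 = 810000)
1/p - V(144)*(-y) = 1/810000 - (-1/6*144)*(-1*42) = 1/810000 - (-24)*(-42) = 1/810000 - 1*1008 = 1/810000 - 1008 = -816479999/810000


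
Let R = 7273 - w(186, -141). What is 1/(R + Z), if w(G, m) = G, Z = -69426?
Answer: -1/62339 ≈ -1.6041e-5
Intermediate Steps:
R = 7087 (R = 7273 - 1*186 = 7273 - 186 = 7087)
1/(R + Z) = 1/(7087 - 69426) = 1/(-62339) = -1/62339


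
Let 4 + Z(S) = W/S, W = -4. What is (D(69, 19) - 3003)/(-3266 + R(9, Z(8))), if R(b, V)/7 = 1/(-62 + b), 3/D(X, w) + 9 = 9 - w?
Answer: 604836/657799 ≈ 0.91948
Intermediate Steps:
D(X, w) = -3/w (D(X, w) = 3/(-9 + (9 - w)) = 3/((-w)) = 3*(-1/w) = -3/w)
Z(S) = -4 - 4/S
R(b, V) = 7/(-62 + b)
(D(69, 19) - 3003)/(-3266 + R(9, Z(8))) = (-3/19 - 3003)/(-3266 + 7/(-62 + 9)) = (-3*1/19 - 3003)/(-3266 + 7/(-53)) = (-3/19 - 3003)/(-3266 + 7*(-1/53)) = -57060/(19*(-3266 - 7/53)) = -57060/(19*(-173105/53)) = -57060/19*(-53/173105) = 604836/657799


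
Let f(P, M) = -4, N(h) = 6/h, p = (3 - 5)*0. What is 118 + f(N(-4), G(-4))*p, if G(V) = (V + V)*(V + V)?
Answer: 118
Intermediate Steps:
p = 0 (p = -2*0 = 0)
G(V) = 4*V**2 (G(V) = (2*V)*(2*V) = 4*V**2)
118 + f(N(-4), G(-4))*p = 118 - 4*0 = 118 + 0 = 118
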